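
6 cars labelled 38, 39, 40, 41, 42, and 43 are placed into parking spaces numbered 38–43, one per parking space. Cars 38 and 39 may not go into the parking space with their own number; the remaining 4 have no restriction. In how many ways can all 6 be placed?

Let Aᵢ (for i ∈ {38, 39}) be the placements that put car i in its forbidden parking space. Any j of these fix j positions, leaving (6−j)! ways to fill the rest, and there are C(2,j) ways to pick which j.
By inclusion–exclusion, the number of valid placements is Σ_{j=0}^{2} (−1)^j C(2,j)·(6−j)!.
Computing: 720 − 240 + 24 = 504.

504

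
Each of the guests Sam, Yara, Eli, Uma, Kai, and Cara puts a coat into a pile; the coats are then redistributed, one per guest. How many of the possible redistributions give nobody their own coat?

Count assignments avoiding every fixed point. For any j of the 6 guests fixed to their own coat, the other 6−j can be arranged in (6−j)! ways.
By inclusion–exclusion this is Σ_{j=0}^{6} (−1)^j C(6,j)·(6−j)!.
Computing: 720 − 720 + 360 − 120 + 30 − 6 + 1 = 265.

265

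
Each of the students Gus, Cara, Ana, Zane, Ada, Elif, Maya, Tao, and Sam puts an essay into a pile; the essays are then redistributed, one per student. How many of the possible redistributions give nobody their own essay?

133496

Count assignments avoiding every fixed point. For any j of the 9 students fixed to their own essay, the other 9−j can be arranged in (9−j)! ways.
By inclusion–exclusion this is Σ_{j=0}^{9} (−1)^j C(9,j)·(9−j)!.
Computing: 362880 − 362880 + 181440 − 60480 + 15120 − 3024 + 504 − 72 + 9 − 1 = 133496.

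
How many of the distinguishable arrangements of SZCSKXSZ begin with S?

1260

Fix S in the first position and arrange the remaining 7 letters.
Those 7 letters have S appearing twice and Z appearing twice, giving (7)!/(2!·2!) = 1260.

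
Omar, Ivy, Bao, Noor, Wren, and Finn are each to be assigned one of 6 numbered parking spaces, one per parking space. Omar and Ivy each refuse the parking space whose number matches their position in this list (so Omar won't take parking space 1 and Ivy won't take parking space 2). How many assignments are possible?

Let Aᵢ (for i ∈ {1, 2}) be the placements that put person i in their forbidden parking space. Any j of these fix j positions, leaving (6−j)! ways to fill the rest, and there are C(2,j) ways to pick which j.
By inclusion–exclusion, the number of valid placements is Σ_{j=0}^{2} (−1)^j C(2,j)·(6−j)!.
Computing: 720 − 240 + 24 = 504.

504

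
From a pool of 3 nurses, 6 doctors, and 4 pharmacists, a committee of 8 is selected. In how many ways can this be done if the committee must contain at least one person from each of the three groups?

1233

Unrestricted: C(13,8) = 1287 ways to pick any 8 of the 13.
Selections missing a whole group: no nurses → C(10,8) = 45; no doctors → C(7,8) = 0; no pharmacists → C(9,8) = 9.
Add back selections omitting two groups (i.e. drawn from a single group): C(3,8) + C(6,8) + C(4,8) = 0.
By inclusion–exclusion: 1287 − 54 + 0 = 1233.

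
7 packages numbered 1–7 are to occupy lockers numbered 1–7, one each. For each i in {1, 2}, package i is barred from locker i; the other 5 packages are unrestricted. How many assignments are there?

Let Aᵢ (for i ∈ {1, 2}) be the placements that put package i in its forbidden locker. Any j of these fix j positions, leaving (7−j)! ways to fill the rest, and there are C(2,j) ways to pick which j.
By inclusion–exclusion, the number of valid placements is Σ_{j=0}^{2} (−1)^j C(2,j)·(7−j)!.
Computing: 5040 − 1440 + 120 = 3720.

3720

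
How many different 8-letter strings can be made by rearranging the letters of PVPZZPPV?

PVPZZPPV has 8 letters with P appearing 4 times, V appearing twice, and Z appearing twice.
So there are 8! / (4!·2!·2!) = 420 distinguishable arrangements.

420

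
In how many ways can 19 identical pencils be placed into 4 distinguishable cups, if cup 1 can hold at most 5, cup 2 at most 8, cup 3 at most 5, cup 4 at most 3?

By stars and bars, unrestricted non-negative solutions to x_1+…+x_4 = 19 number C(19+3,3) = 1540.
Subtract solutions that violate a single cap (substitute x_i' = x_i − (cap_i+1)): x_1 ≥ 6 gives C(16,3) = 560; x_2 ≥ 9 gives C(13,3) = 286; x_3 ≥ 6 gives C(16,3) = 560; x_4 ≥ 4 gives C(18,3) = 816. Together 2222.
Add back pairs where two caps are both exceeded: 35 + 120 + 220 + 35 + 84 + 220 = 714.
Subtract triples: 0 + 1 + 20 + 1 = 22.
By inclusion–exclusion the count is 1540 − 2222 + 714 − 22 = 10.

10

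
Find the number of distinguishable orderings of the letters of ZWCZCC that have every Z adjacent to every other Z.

Treat the 2 copies of Z as a single block. The multiset to arrange is then {ZZ, C, C, C, W}, 5 items in all.
That gives (5)!/(3!) = 20 arrangements.

20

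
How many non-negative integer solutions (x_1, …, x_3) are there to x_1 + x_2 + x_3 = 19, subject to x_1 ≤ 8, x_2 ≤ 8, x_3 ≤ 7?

15

Without the upper bounds there are C(21,2) = 210 ways to split 19 among 3 variables.
Subtract solutions that violate a single cap (substitute x_i' = x_i − (cap_i+1)): x_1 ≥ 9 gives C(12,2) = 66; x_2 ≥ 9 gives C(12,2) = 66; x_3 ≥ 8 gives C(13,2) = 78. Together 210.
Add back pairs where two caps are both exceeded: 3 + 6 + 6 = 15.
By inclusion–exclusion the count is 210 − 210 + 15 = 15.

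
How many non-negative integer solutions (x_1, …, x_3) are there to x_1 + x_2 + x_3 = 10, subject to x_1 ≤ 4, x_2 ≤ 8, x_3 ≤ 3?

17

Ignoring the caps, the number of non-negative solutions to x_1+…+x_3 = 10 is C(12,2) = 66.
Subtract solutions that violate a single cap (substitute x_i' = x_i − (cap_i+1)): x_1 ≥ 5 gives C(7,2) = 21; x_2 ≥ 9 gives C(3,2) = 3; x_3 ≥ 4 gives C(8,2) = 28. Together 52.
Add back pairs where two caps are both exceeded: 0 + 3 + 0 = 3.
By inclusion–exclusion the count is 66 − 52 + 3 = 17.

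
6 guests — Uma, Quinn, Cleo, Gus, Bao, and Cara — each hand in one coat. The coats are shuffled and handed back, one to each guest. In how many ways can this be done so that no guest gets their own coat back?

265

Count assignments avoiding every fixed point. For any j of the 6 guests fixed to their own coat, the other 6−j can be arranged in (6−j)! ways.
By inclusion–exclusion this is Σ_{j=0}^{6} (−1)^j C(6,j)·(6−j)!.
Computing: 720 − 720 + 360 − 120 + 30 − 6 + 1 = 265.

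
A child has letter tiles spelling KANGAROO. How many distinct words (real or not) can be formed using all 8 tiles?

10080

KANGAROO has 8 letters with A appearing twice and O appearing twice.
Dividing 8! = 40320 by 2!·2! = 4 for the repeated letters gives 10080.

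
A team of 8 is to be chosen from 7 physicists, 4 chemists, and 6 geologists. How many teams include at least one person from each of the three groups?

22813

With no constraint there are C(17,8) = 24310 possible selections.
Selections missing a whole group: no physicists → C(10,8) = 45; no chemists → C(13,8) = 1287; no geologists → C(11,8) = 165.
Add back selections omitting two groups (i.e. drawn from a single group): C(7,8) + C(4,8) + C(6,8) = 0.
By inclusion–exclusion: 24310 − 1497 + 0 = 22813.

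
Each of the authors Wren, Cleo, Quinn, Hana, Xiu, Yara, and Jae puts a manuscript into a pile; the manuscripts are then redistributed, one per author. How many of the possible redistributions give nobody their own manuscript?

1854

Let Aᵢ be the assignments in which author i gets their own manuscript. We want the size of the complement of A₁∪…∪A_7.
By inclusion–exclusion this is Σ_{j=0}^{7} (−1)^j C(7,j)·(7−j)!.
Computing: 5040 − 5040 + 2520 − 840 + 210 − 42 + 7 − 1 = 1854.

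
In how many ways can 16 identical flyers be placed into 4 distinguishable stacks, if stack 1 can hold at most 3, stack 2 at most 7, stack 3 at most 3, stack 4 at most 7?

By stars and bars, unrestricted non-negative solutions to x_1+…+x_4 = 16 number C(16+3,3) = 969.
Subtract solutions that violate a single cap (substitute x_i' = x_i − (cap_i+1)): x_1 ≥ 4 gives C(15,3) = 455; x_2 ≥ 8 gives C(11,3) = 165; x_3 ≥ 4 gives C(15,3) = 455; x_4 ≥ 8 gives C(11,3) = 165. Together 1240.
Add back pairs where two caps are both exceeded: 35 + 165 + 35 + 35 + 1 + 35 = 306.
Subtract triples: 1 + 0 + 1 + 0 = 2.
By inclusion–exclusion the count is 969 − 1240 + 306 − 2 = 33.

33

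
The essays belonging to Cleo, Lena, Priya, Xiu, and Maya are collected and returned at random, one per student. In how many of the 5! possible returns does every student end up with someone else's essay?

This is the derangement count D_5: permutations of 5 items with no fixed point.
By inclusion–exclusion this is Σ_{j=0}^{5} (−1)^j C(5,j)·(5−j)!.
Computing: 120 − 120 + 60 − 20 + 5 − 1 = 44.

44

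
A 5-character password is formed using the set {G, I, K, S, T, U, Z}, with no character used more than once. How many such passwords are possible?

Choose and order 5 of the 7 symbols: the first character has 7 options, the next 6, and so on down to 3.
That product is 7 × 6 × 5 × 4 × 3 = 2520.

2520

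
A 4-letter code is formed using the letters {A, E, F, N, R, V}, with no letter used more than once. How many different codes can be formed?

With no repetition, fill the 4 letters in order: 6 choices, then 5, down to 3.
That product is 6 × 5 × 4 × 3 = 360.

360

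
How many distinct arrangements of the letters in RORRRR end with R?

5

With the last slot taken by R, it remains to arrange the other 5 letters (ORRRR).
Those 5 letters have R appearing 4 times, giving (5)!/(4!) = 5.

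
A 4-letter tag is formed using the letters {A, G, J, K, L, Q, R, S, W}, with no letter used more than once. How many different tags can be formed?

3024

Choose and order 4 of the 9 symbols: the first letter has 9 options, the next 8, then 7, 6.
That product is 9 × 8 × 7 × 6 = 3024.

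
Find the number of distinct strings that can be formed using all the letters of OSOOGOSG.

Letter multiplicities in OSOOGOSG: G×2, O×4, S×2.
The number of distinct arrangements is 8!/(4!·2!·2!) = 40320/96 = 420.

420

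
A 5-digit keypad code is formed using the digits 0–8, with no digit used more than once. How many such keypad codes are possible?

15120

With no repetition, fill the 5 digits in order: 9 choices, then 8, down to 5.
9 × 8 × 7 × 6 × 5 = 15120.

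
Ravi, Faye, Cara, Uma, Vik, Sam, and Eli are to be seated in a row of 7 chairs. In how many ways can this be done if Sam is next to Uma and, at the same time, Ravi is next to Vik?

Treat {Sam,Uma} as one block (2 orders) and {Ravi,Vik} as another (2 orders).
That leaves 5 units to arrange: 2 × 2 × 5! = 4 × 120 = 480.

480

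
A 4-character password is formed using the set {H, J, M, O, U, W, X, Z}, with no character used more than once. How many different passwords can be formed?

This is a permutation of 4 out of 8: P(8,4) = 8!/4!.
8 × 7 × 6 × 5 = 1680.

1680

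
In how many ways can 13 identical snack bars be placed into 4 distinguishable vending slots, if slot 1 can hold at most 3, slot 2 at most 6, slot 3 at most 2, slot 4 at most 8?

Without the upper bounds there are C(16,3) = 560 ways to split 13 among 4 vending slots.
Subtract solutions that violate a single cap (substitute x_i' = x_i − (cap_i+1)): x_1 ≥ 4 gives C(12,3) = 220; x_2 ≥ 7 gives C(9,3) = 84; x_3 ≥ 3 gives C(13,3) = 286; x_4 ≥ 9 gives C(7,3) = 35. Together 625.
Add back pairs where two caps are both exceeded: 10 + 84 + 1 + 20 + 0 + 4 = 119.
By inclusion–exclusion the count is 560 − 625 + 119 = 54.

54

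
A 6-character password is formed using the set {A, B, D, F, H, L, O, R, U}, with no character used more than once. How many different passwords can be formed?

60480

Choose and order 6 of the 9 symbols: the first character has 9 options, the next 8, and so on down to 4.
That product is 9 × 8 × 7 × 6 × 5 × 4 = 60480.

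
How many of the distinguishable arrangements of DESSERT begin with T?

With the first slot taken by T, it remains to arrange the other 6 letters (DESSER).
Those 6 letters have E appearing twice and S appearing twice, giving (6)!/(2!·2!) = 180.

180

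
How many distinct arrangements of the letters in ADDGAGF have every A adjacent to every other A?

Treat the 2 copies of A as a single block. The multiset to arrange is then {AA, D, D, F, G, G}, 6 items in all.
That gives (6)!/(2!·2!) = 180 arrangements.

180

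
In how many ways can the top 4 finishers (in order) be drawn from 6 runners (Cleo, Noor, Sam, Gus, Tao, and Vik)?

360

There are 6 choices for 1st place, 5 for 2nd, and so on down to 3 for position 4.
That gives 6 × 5 × 4 × 3 = 360.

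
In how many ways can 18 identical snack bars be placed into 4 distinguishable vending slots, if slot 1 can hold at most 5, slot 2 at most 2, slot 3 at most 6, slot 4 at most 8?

Ignoring the caps, the number of non-negative solutions to x_1+…+x_4 = 18 is C(21,3) = 1330.
Subtract solutions that violate a single cap (substitute x_i' = x_i − (cap_i+1)): x_1 ≥ 6 gives C(15,3) = 455; x_2 ≥ 3 gives C(18,3) = 816; x_3 ≥ 7 gives C(14,3) = 364; x_4 ≥ 9 gives C(12,3) = 220. Together 1855.
Add back pairs where two caps are both exceeded: 220 + 56 + 20 + 165 + 84 + 10 = 555.
Subtract triples: 10 + 1 + 0 + 0 = 11.
By inclusion–exclusion the count is 1330 − 1855 + 555 − 11 = 19.

19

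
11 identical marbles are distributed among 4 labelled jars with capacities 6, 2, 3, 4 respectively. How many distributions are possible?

30

Without the upper bounds there are C(14,3) = 364 ways to split 11 among 4 jars.
Subtract solutions that violate a single cap (substitute x_i' = x_i − (cap_i+1)): x_1 ≥ 7 gives C(7,3) = 35; x_2 ≥ 3 gives C(11,3) = 165; x_3 ≥ 4 gives C(10,3) = 120; x_4 ≥ 5 gives C(9,3) = 84. Together 404.
Add back pairs where two caps are both exceeded: 4 + 1 + 0 + 35 + 20 + 10 = 70.
By inclusion–exclusion the count is 364 − 404 + 70 = 30.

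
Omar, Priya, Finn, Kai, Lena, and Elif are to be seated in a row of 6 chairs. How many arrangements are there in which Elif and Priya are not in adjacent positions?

480

There are 6! = 720 arrangements in all. If Elif and Priya are adjacent, merging them into one block gives 2·(5)! = 240 arrangements.
Complementary counting: 720 − 240 = 480.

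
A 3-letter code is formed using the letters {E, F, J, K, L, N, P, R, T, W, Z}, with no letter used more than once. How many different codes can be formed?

This is a permutation of 3 out of 11: P(11,3) = 11!/8!.
11 × 10 × 9 = 990.

990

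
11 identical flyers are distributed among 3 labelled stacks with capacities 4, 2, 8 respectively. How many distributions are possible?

9

Ignoring the caps, the number of non-negative solutions to x_1+…+x_3 = 11 is C(13,2) = 78.
Subtract solutions that violate a single cap (substitute x_i' = x_i − (cap_i+1)): x_1 ≥ 5 gives C(8,2) = 28; x_2 ≥ 3 gives C(10,2) = 45; x_3 ≥ 9 gives C(4,2) = 6. Together 79.
Add back pairs where two caps are both exceeded: 10 + 0 + 0 = 10.
By inclusion–exclusion the count is 78 − 79 + 10 = 9.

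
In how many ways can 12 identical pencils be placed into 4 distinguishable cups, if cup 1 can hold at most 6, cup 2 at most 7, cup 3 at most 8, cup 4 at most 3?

Without the upper bounds there are C(15,3) = 455 ways to split 12 among 4 cups.
Subtract solutions that violate a single cap (substitute x_i' = x_i − (cap_i+1)): x_1 ≥ 7 gives C(8,3) = 56; x_2 ≥ 8 gives C(7,3) = 35; x_3 ≥ 9 gives C(6,3) = 20; x_4 ≥ 4 gives C(11,3) = 165. Together 276.
Add back pairs where two caps are both exceeded: 0 + 0 + 4 + 0 + 1 + 0 = 5.
By inclusion–exclusion the count is 455 − 276 + 5 = 184.

184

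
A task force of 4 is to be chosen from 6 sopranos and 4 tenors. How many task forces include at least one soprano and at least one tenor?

194

Total 4-person selections from all 10: C(10,4) = 210.
Subtract selections that omit an entire group: no sopranos → C(4,4) = 1; no tenors → C(6,4) = 15.
Both groups omitted at once is impossible, so 210 − 16 = 194.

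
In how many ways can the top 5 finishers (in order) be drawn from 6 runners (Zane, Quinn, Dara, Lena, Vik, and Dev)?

720

There are 6 choices for 1st place, 5 for 2nd, and so on down to 2 for position 5.
That gives 6 × 5 × 4 × 3 × 2 = 720.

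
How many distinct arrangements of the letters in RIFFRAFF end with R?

210

With the last slot taken by R, it remains to arrange the other 7 letters (IFFRAFF).
Those 7 letters have F appearing 4 times, giving (7)!/(4!) = 210.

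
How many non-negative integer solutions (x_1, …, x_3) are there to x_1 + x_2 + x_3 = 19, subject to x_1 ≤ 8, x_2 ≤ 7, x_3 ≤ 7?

By stars and bars, unrestricted non-negative solutions to x_1+…+x_3 = 19 number C(19+2,2) = 210.
Subtract solutions that violate a single cap (substitute x_i' = x_i − (cap_i+1)): x_1 ≥ 9 gives C(12,2) = 66; x_2 ≥ 8 gives C(13,2) = 78; x_3 ≥ 8 gives C(13,2) = 78. Together 222.
Add back pairs where two caps are both exceeded: 6 + 6 + 10 = 22.
By inclusion–exclusion the count is 210 − 222 + 22 = 10.

10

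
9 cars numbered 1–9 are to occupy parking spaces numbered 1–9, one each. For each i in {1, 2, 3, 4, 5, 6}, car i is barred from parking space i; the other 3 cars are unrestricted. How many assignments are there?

Let Aᵢ (for 1 ≤ i ≤ 6) be the placements that put car i in its forbidden parking space. Any j of these fix j positions, leaving (9−j)! ways to fill the rest, and there are C(6,j) ways to pick which j.
By inclusion–exclusion, the number of valid placements is Σ_{j=0}^{6} (−1)^j C(6,j)·(9−j)!.
Computing: 362880 − 241920 + 75600 − 14400 + 1800 − 144 + 6 = 183822.

183822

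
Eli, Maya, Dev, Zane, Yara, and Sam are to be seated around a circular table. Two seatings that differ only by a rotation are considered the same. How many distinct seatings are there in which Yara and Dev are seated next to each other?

48

Glue Yara and Dev into a block (2 internal orders). Seating 5 units around a circle gives (4)! arrangements.
So 2 × (4)! = 2 × 24 = 48.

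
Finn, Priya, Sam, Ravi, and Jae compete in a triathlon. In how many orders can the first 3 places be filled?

60

There are 5 choices for 1st place, 4 for 2nd, and 3 for 3rd.
That gives 5 × 4 × 3 = 60.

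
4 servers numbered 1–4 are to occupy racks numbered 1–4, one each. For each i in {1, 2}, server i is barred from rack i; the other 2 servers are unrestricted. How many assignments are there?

14

Let Aᵢ (for i ∈ {1, 2}) be the placements that put server i in its forbidden rack. Any j of these fix j positions, leaving (4−j)! ways to fill the rest, and there are C(2,j) ways to pick which j.
By inclusion–exclusion, the number of valid placements is Σ_{j=0}^{2} (−1)^j C(2,j)·(4−j)!.
Computing: 24 − 12 + 2 = 14.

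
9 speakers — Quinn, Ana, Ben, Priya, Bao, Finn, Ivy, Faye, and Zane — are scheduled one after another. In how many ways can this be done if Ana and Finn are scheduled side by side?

Treat {Ana, Finn} as a single unit. There are 8 units to order, and the pair itself can be ordered 2 ways.
That gives 2 × 8! = 2 × 40320 = 80640.

80640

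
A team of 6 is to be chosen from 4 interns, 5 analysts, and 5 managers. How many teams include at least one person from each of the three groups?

Total 6-person selections from all 14: C(14,6) = 3003.
Selections missing a whole group: no interns → C(10,6) = 210; no analysts → C(9,6) = 84; no managers → C(9,6) = 84.
Add back selections omitting two groups (i.e. drawn from a single group): C(4,6) + C(5,6) + C(5,6) = 0.
By inclusion–exclusion: 3003 − 378 + 0 = 2625.

2625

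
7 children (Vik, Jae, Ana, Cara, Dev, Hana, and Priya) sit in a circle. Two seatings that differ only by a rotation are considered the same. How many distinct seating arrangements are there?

720

Around a circle, 7 distinct people have 7!/7 = (6)! = 720 rotationally distinct seatings.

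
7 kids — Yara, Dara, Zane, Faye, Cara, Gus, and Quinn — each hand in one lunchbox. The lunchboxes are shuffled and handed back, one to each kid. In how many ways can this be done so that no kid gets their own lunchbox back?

1854

This is the derangement count D_7: permutations of 7 items with no fixed point.
By inclusion–exclusion this is Σ_{j=0}^{7} (−1)^j C(7,j)·(7−j)!.
Computing: 5040 − 5040 + 2520 − 840 + 210 − 42 + 7 − 1 = 1854.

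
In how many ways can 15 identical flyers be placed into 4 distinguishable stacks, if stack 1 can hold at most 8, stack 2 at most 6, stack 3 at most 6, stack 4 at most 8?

322

Ignoring the caps, the number of non-negative solutions to x_1+…+x_4 = 15 is C(18,3) = 816.
Subtract solutions that violate a single cap (substitute x_i' = x_i − (cap_i+1)): x_1 ≥ 9 gives C(9,3) = 84; x_2 ≥ 7 gives C(11,3) = 165; x_3 ≥ 7 gives C(11,3) = 165; x_4 ≥ 9 gives C(9,3) = 84. Together 498.
Add back pairs where two caps are both exceeded: 0 + 0 + 0 + 4 + 0 + 0 = 4.
By inclusion–exclusion the count is 816 − 498 + 4 = 322.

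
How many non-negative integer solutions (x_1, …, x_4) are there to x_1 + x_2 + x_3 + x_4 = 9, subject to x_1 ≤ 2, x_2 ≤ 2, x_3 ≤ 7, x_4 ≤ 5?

50

By stars and bars, unrestricted non-negative solutions to x_1+…+x_4 = 9 number C(9+3,3) = 220.
Subtract solutions that violate a single cap (substitute x_i' = x_i − (cap_i+1)): x_1 ≥ 3 gives C(9,3) = 84; x_2 ≥ 3 gives C(9,3) = 84; x_3 ≥ 8 gives C(4,3) = 4; x_4 ≥ 6 gives C(6,3) = 20. Together 192.
Add back pairs where two caps are both exceeded: 20 + 0 + 1 + 0 + 1 + 0 = 22.
By inclusion–exclusion the count is 220 − 192 + 22 = 50.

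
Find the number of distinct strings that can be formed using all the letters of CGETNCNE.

Letter multiplicities in CGETNCNE: C×2, E×2, G×1, N×2, T×1.
So there are 8! / (2!·2!·2!) = 5040 distinguishable arrangements.

5040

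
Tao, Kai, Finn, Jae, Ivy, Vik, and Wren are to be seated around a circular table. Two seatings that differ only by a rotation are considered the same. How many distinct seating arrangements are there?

720

Seat Tao anywhere (absorbing the rotational symmetry), then permute the other 6: (6)! = 720.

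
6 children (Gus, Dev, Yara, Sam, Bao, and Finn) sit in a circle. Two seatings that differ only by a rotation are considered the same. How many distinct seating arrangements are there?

120

Seat Gus anywhere (absorbing the rotational symmetry), then permute the other 5: (5)! = 120.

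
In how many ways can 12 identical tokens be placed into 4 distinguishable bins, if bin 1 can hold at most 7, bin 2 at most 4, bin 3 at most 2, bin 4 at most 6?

74

By stars and bars, unrestricted non-negative solutions to x_1+…+x_4 = 12 number C(12+3,3) = 455.
Subtract solutions that violate a single cap (substitute x_i' = x_i − (cap_i+1)): x_1 ≥ 8 gives C(7,3) = 35; x_2 ≥ 5 gives C(10,3) = 120; x_3 ≥ 3 gives C(12,3) = 220; x_4 ≥ 7 gives C(8,3) = 56. Together 431.
Add back pairs where two caps are both exceeded: 0 + 4 + 0 + 35 + 1 + 10 = 50.
By inclusion–exclusion the count is 455 − 431 + 50 = 74.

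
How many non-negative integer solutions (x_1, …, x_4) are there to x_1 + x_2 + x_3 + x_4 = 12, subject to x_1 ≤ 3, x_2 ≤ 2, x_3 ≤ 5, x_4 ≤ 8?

By stars and bars, unrestricted non-negative solutions to x_1+…+x_4 = 12 number C(12+3,3) = 455.
Subtract solutions that violate a single cap (substitute x_i' = x_i − (cap_i+1)): x_1 ≥ 4 gives C(11,3) = 165; x_2 ≥ 3 gives C(12,3) = 220; x_3 ≥ 6 gives C(9,3) = 84; x_4 ≥ 9 gives C(6,3) = 20. Together 489.
Add back pairs where two caps are both exceeded: 56 + 10 + 0 + 20 + 1 + 0 = 87.
By inclusion–exclusion the count is 455 − 489 + 87 = 53.

53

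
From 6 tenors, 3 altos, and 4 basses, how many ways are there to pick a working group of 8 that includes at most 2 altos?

1035

Split by how many altos are chosen (0 through 2).
Sum: C(3,0)·C(10,8) + C(3,1)·C(10,7) + C(3,2)·C(10,6) = 45 + 360 + 630 = 1035.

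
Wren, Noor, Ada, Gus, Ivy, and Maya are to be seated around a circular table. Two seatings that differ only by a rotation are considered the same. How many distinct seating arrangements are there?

Around a circle, 6 distinct people have 6!/6 = (5)! = 120 rotationally distinct seatings.

120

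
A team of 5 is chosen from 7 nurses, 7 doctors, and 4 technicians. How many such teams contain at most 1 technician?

6006

Split by how many technicians are chosen (0 through 1).
Sum: C(4,0)·C(14,5) + C(4,1)·C(14,4) = 2002 + 4004 = 6006.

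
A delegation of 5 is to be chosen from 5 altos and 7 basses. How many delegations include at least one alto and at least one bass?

770

With no constraint there are C(12,5) = 792 possible selections.
Selections missing a whole group: no altos → C(7,5) = 21; no basses → C(5,5) = 1.
Both groups omitted at once is impossible, so 792 − 22 = 770.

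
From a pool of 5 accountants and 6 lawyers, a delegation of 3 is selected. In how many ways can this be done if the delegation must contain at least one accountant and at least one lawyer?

With no constraint there are C(11,3) = 165 possible selections.
Selections missing a whole group: no accountants → C(6,3) = 20; no lawyers → C(5,3) = 10.
Both groups omitted at once is impossible, so 165 − 30 = 135.

135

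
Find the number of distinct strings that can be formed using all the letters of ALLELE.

60

ALLELE has 6 letters with E appearing twice and L appearing 3 times.
Dividing 6! = 720 by 3!·2! = 12 for the repeated letters gives 60.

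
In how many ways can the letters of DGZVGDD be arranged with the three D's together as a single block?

Treat the 3 copies of D as a single block. The multiset to arrange is then {DDD, G, G, V, Z}, 5 items in all.
That gives (5)!/(2!) = 60 arrangements.

60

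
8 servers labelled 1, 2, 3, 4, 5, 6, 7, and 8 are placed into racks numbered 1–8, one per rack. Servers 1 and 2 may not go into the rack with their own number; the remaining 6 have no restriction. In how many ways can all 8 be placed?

Let Aᵢ (for i ∈ {1, 2}) be the placements that put server i in its forbidden rack. Any j of these fix j positions, leaving (8−j)! ways to fill the rest, and there are C(2,j) ways to pick which j.
By inclusion–exclusion, the number of valid placements is Σ_{j=0}^{2} (−1)^j C(2,j)·(8−j)!.
Computing: 40320 − 10080 + 720 = 30960.

30960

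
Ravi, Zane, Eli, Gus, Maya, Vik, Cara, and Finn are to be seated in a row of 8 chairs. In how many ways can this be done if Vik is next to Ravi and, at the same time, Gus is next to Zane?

Treat {Vik,Ravi} as one block (2 orders) and {Gus,Zane} as another (2 orders).
That leaves 6 units to arrange: 2 × 2 × 6! = 4 × 720 = 2880.

2880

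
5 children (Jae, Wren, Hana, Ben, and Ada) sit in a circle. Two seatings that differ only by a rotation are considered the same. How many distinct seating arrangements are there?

24

Fix one person's seat to break rotational symmetry; the remaining 4 people can be arranged in (4)! = 24 ways.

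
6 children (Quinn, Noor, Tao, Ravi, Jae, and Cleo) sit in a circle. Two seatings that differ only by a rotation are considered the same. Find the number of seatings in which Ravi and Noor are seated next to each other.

48

Treat {Ravi, Noor} as one unit (2 internal orders) and seat the resulting 5 units around the table: (4)! circular arrangements.
So 2 × (4)! = 2 × 24 = 48.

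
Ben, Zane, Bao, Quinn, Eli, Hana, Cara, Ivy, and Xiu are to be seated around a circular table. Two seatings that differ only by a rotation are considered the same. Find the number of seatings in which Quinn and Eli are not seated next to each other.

All circular seatings of 9 people number (8)! = 40320.
Seatings with Quinn beside Eli: treat them as a block with 2 internal orders, giving 2 × (7)! = 10080.
Subtracting, 40320 − 10080 = 30240.

30240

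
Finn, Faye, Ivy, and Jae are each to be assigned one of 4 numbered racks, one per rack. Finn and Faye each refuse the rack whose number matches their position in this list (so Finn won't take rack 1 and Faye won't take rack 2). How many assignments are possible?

Let Aᵢ (for i ∈ {1, 2}) be the placements that put person i in their forbidden rack. Any j of these fix j positions, leaving (4−j)! ways to fill the rest, and there are C(2,j) ways to pick which j.
By inclusion–exclusion, the number of valid placements is Σ_{j=0}^{2} (−1)^j C(2,j)·(4−j)!.
Computing: 24 − 12 + 2 = 14.

14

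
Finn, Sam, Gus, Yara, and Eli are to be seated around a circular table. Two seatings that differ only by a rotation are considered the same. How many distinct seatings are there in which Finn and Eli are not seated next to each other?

12

Without the restriction there are (4)! = 24 seatings.
Seatings with Finn beside Eli: treat them as a block with 2 internal orders, giving 2 × (3)! = 12.
Subtracting, 24 − 12 = 12.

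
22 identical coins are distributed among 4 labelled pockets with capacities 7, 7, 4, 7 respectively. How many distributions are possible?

20

Without the upper bounds there are C(25,3) = 2300 ways to split 22 among 4 pockets.
Subtract solutions that violate a single cap (substitute x_i' = x_i − (cap_i+1)): x_1 ≥ 8 gives C(17,3) = 680; x_2 ≥ 8 gives C(17,3) = 680; x_3 ≥ 5 gives C(20,3) = 1140; x_4 ≥ 8 gives C(17,3) = 680. Together 3180.
Add back pairs where two caps are both exceeded: 84 + 220 + 84 + 220 + 84 + 220 = 912.
Subtract triples: 4 + 0 + 4 + 4 = 12.
By inclusion–exclusion the count is 2300 − 3180 + 912 − 12 = 20.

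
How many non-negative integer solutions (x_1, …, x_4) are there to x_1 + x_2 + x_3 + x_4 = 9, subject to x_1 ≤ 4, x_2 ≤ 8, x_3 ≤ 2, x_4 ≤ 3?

Without the upper bounds there are C(12,3) = 220 ways to split 9 among 4 variables.
Subtract solutions that violate a single cap (substitute x_i' = x_i − (cap_i+1)): x_1 ≥ 5 gives C(7,3) = 35; x_2 ≥ 9 gives C(3,3) = 1; x_3 ≥ 3 gives C(9,3) = 84; x_4 ≥ 4 gives C(8,3) = 56. Together 176.
Add back pairs where two caps are both exceeded: 0 + 4 + 1 + 0 + 0 + 10 = 15.
By inclusion–exclusion the count is 220 − 176 + 15 = 59.

59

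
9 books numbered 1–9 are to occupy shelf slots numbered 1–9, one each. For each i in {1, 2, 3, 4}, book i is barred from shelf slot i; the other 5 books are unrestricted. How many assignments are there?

Let Aᵢ (for 1 ≤ i ≤ 4) be the placements that put book i in its forbidden shelf slot. Any j of these fix j positions, leaving (9−j)! ways to fill the rest, and there are C(4,j) ways to pick which j.
By inclusion–exclusion, the number of valid placements is Σ_{j=0}^{4} (−1)^j C(4,j)·(9−j)!.
Computing: 362880 − 161280 + 30240 − 2880 + 120 = 229080.

229080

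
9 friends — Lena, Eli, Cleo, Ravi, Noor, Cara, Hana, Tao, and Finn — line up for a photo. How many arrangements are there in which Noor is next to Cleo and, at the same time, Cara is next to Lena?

20160

Treat {Noor,Cleo} as one block (2 orders) and {Cara,Lena} as another (2 orders).
That leaves 7 units to arrange: 2 × 2 × 7! = 4 × 5040 = 20160.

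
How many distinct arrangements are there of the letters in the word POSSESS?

210

The 7 letters of POSSESS have repeats: S appearing 4 times.
Dividing 7! = 5040 by 4! = 24 for the repeated letters gives 210.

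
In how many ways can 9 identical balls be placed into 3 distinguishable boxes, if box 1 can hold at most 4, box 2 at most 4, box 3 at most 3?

Ignoring the caps, the number of non-negative solutions to x_1+…+x_3 = 9 is C(11,2) = 55.
Subtract solutions that violate a single cap (substitute x_i' = x_i − (cap_i+1)): x_1 ≥ 5 gives C(6,2) = 15; x_2 ≥ 5 gives C(6,2) = 15; x_3 ≥ 4 gives C(7,2) = 21. Together 51.
Add back pairs where two caps are both exceeded: 0 + 1 + 1 = 2.
By inclusion–exclusion the count is 55 − 51 + 2 = 6.

6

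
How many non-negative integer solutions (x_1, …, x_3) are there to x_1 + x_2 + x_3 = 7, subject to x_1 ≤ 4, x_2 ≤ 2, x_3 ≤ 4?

Ignoring the caps, the number of non-negative solutions to x_1+…+x_3 = 7 is C(9,2) = 36.
Subtract solutions that violate a single cap (substitute x_i' = x_i − (cap_i+1)): x_1 ≥ 5 gives C(4,2) = 6; x_2 ≥ 3 gives C(6,2) = 15; x_3 ≥ 5 gives C(4,2) = 6. Together 27.
No two caps can be exceeded simultaneously, so the pair terms are all 0.
By inclusion–exclusion the count is 36 − 27 + 0 = 9.

9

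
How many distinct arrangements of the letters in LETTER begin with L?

30

With the first slot taken by L, it remains to arrange the other 5 letters (ETTER).
Those 5 letters have E appearing twice and T appearing twice, giving (5)!/(2!·2!) = 30.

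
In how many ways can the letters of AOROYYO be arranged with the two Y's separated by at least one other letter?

There are 7!/(3!·2!) = 420 arrangements of AOROYYO in total.
If the two Y's are adjacent, glue them into one block, leaving 6 items to arrange: (6)!/(3!) = 120 ways.
Subtracting, 420 − 120 = 300 arrangements keep the Y's apart.

300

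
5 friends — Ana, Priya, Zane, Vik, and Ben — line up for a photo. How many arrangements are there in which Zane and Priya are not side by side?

There are 5! = 120 arrangements in all. If Zane and Priya are adjacent, merging them into one block gives 2·(4)! = 48 arrangements.
Complementary counting: 120 − 48 = 72.

72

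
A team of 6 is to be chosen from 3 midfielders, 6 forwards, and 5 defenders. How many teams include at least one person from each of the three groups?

2430

With no constraint there are C(14,6) = 3003 possible selections.
Subtract selections that omit an entire group: no midfielders → C(11,6) = 462; no forwards → C(8,6) = 28; no defenders → C(9,6) = 84.
Add back selections omitting two groups (i.e. drawn from a single group): C(3,6) + C(6,6) + C(5,6) = 1.
By inclusion–exclusion: 3003 − 574 + 1 = 2430.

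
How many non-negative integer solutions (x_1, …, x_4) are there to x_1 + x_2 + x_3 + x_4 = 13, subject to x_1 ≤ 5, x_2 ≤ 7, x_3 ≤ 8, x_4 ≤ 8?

Without the upper bounds there are C(16,3) = 560 ways to split 13 among 4 variables.
Subtract solutions that violate a single cap (substitute x_i' = x_i − (cap_i+1)): x_1 ≥ 6 gives C(10,3) = 120; x_2 ≥ 8 gives C(8,3) = 56; x_3 ≥ 9 gives C(7,3) = 35; x_4 ≥ 9 gives C(7,3) = 35. Together 246.
No two caps can be exceeded simultaneously, so the pair terms are all 0.
By inclusion–exclusion the count is 560 − 246 + 0 = 314.

314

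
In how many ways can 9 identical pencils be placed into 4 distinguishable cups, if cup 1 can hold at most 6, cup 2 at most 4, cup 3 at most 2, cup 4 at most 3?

Ignoring the caps, the number of non-negative solutions to x_1+…+x_4 = 9 is C(12,3) = 220.
Subtract solutions that violate a single cap (substitute x_i' = x_i − (cap_i+1)): x_1 ≥ 7 gives C(5,3) = 10; x_2 ≥ 5 gives C(7,3) = 35; x_3 ≥ 3 gives C(9,3) = 84; x_4 ≥ 4 gives C(8,3) = 56. Together 185.
Add back pairs where two caps are both exceeded: 0 + 0 + 0 + 4 + 1 + 10 = 15.
By inclusion–exclusion the count is 220 − 185 + 15 = 50.

50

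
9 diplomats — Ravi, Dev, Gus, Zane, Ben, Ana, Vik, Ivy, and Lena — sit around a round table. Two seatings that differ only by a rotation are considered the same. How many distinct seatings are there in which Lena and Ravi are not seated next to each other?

30240

Without the restriction there are (8)! = 40320 seatings.
Those with Lena next to Ravi: fuse the pair into one unit and seat 8 units around a circle — 2·(7)! = 10080.
Subtracting, 40320 − 10080 = 30240.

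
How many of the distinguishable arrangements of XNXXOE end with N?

Fix N in the last position and arrange the remaining 5 letters.
Those 5 letters have X appearing 3 times, giving (5)!/(3!) = 20.

20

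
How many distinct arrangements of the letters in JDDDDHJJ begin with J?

105

Fix J in the first position and arrange the remaining 7 letters.
Those 7 letters have D appearing 4 times and J appearing twice, giving (7)!/(4!·2!) = 105.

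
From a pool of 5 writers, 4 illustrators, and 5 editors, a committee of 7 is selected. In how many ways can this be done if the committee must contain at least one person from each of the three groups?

Total 7-person selections from all 14: C(14,7) = 3432.
Subtract selections that omit an entire group: no writers → C(9,7) = 36; no illustrators → C(10,7) = 120; no editors → C(9,7) = 36.
Add back selections omitting two groups (i.e. drawn from a single group): C(5,7) + C(4,7) + C(5,7) = 0.
By inclusion–exclusion: 3432 − 192 + 0 = 3240.

3240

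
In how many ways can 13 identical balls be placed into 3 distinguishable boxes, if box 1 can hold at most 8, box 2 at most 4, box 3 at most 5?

Without the upper bounds there are C(15,2) = 105 ways to split 13 among 3 boxes.
Subtract solutions that violate a single cap (substitute x_i' = x_i − (cap_i+1)): x_1 ≥ 9 gives C(6,2) = 15; x_2 ≥ 5 gives C(10,2) = 45; x_3 ≥ 6 gives C(9,2) = 36. Together 96.
Add back pairs where two caps are both exceeded: 0 + 0 + 6 = 6.
By inclusion–exclusion the count is 105 − 96 + 6 = 15.

15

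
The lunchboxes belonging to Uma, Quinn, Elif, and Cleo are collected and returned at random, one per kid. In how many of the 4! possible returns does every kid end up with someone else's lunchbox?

9

Count assignments avoiding every fixed point. For any j of the 4 kids fixed to their own lunchbox, the other 4−j can be arranged in (4−j)! ways.
By inclusion–exclusion this is Σ_{j=0}^{4} (−1)^j C(4,j)·(4−j)!.
Computing: 24 − 24 + 12 − 4 + 1 = 9.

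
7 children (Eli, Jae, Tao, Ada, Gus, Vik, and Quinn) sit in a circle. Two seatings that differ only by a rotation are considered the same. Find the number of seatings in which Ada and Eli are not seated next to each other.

Without the restriction there are (6)! = 720 seatings.
Seatings with Ada beside Eli: treat them as a block with 2 internal orders, giving 2 × (5)! = 240.
Subtracting, 720 − 240 = 480.

480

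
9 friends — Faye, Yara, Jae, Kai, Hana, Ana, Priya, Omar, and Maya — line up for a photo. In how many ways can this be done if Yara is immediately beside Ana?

80640

Treat {Yara, Ana} as a single unit. There are 8 units to order, and the pair itself can be ordered 2 ways.
So the count is 2·(8)! = 80640.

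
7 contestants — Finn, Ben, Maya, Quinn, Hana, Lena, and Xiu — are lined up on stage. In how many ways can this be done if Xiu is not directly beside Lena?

3600

There are 7! = 5040 arrangements in all. If Xiu and Lena are adjacent, merging them into one block gives 2·(6)! = 1440 arrangements.
So 5040 − 1440 = 3600 arrangements keep them apart.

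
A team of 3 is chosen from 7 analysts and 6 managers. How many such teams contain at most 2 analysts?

Split by how many analysts are chosen (0 through 2).
Sum: C(7,0)·C(6,3) + C(7,1)·C(6,2) + C(7,2)·C(6,1) = 20 + 105 + 126 = 251.

251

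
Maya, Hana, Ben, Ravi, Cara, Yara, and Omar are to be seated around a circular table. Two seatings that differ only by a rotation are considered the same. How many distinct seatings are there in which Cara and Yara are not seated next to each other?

480

All circular seatings of 7 people number (6)! = 720.
Seatings with Cara beside Yara: treat them as a block with 2 internal orders, giving 2 × (5)! = 240.
Subtracting, 720 − 240 = 480.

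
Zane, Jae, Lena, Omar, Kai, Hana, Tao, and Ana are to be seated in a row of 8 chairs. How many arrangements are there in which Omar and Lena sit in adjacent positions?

Treat {Omar, Lena} as a single unit. There are 7 units to order, and the pair itself can be ordered 2 ways.
So the count is 2·(7)! = 10080.

10080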